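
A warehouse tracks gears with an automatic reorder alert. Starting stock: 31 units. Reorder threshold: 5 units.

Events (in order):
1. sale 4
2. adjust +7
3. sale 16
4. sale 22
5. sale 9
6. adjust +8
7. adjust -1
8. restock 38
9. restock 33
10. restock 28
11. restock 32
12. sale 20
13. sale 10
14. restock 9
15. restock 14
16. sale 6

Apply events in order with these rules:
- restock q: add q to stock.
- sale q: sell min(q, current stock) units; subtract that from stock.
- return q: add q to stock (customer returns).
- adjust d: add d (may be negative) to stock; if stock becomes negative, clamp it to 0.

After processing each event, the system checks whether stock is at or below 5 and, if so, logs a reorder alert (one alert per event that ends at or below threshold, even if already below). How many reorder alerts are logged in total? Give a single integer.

Answer: 2

Derivation:
Processing events:
Start: stock = 31
  Event 1 (sale 4): sell min(4,31)=4. stock: 31 - 4 = 27. total_sold = 4
  Event 2 (adjust +7): 27 + 7 = 34
  Event 3 (sale 16): sell min(16,34)=16. stock: 34 - 16 = 18. total_sold = 20
  Event 4 (sale 22): sell min(22,18)=18. stock: 18 - 18 = 0. total_sold = 38
  Event 5 (sale 9): sell min(9,0)=0. stock: 0 - 0 = 0. total_sold = 38
  Event 6 (adjust +8): 0 + 8 = 8
  Event 7 (adjust -1): 8 + -1 = 7
  Event 8 (restock 38): 7 + 38 = 45
  Event 9 (restock 33): 45 + 33 = 78
  Event 10 (restock 28): 78 + 28 = 106
  Event 11 (restock 32): 106 + 32 = 138
  Event 12 (sale 20): sell min(20,138)=20. stock: 138 - 20 = 118. total_sold = 58
  Event 13 (sale 10): sell min(10,118)=10. stock: 118 - 10 = 108. total_sold = 68
  Event 14 (restock 9): 108 + 9 = 117
  Event 15 (restock 14): 117 + 14 = 131
  Event 16 (sale 6): sell min(6,131)=6. stock: 131 - 6 = 125. total_sold = 74
Final: stock = 125, total_sold = 74

Checking against threshold 5:
  After event 1: stock=27 > 5
  After event 2: stock=34 > 5
  After event 3: stock=18 > 5
  After event 4: stock=0 <= 5 -> ALERT
  After event 5: stock=0 <= 5 -> ALERT
  After event 6: stock=8 > 5
  After event 7: stock=7 > 5
  After event 8: stock=45 > 5
  After event 9: stock=78 > 5
  After event 10: stock=106 > 5
  After event 11: stock=138 > 5
  After event 12: stock=118 > 5
  After event 13: stock=108 > 5
  After event 14: stock=117 > 5
  After event 15: stock=131 > 5
  After event 16: stock=125 > 5
Alert events: [4, 5]. Count = 2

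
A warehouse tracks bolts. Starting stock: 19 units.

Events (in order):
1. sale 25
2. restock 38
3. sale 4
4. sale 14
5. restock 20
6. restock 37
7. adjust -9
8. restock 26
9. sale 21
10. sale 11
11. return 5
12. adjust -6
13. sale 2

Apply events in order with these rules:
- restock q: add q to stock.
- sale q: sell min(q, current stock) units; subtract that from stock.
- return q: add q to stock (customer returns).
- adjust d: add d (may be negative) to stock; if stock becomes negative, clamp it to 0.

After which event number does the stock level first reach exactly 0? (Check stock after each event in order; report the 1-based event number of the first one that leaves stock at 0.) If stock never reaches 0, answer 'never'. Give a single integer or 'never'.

Processing events:
Start: stock = 19
  Event 1 (sale 25): sell min(25,19)=19. stock: 19 - 19 = 0. total_sold = 19
  Event 2 (restock 38): 0 + 38 = 38
  Event 3 (sale 4): sell min(4,38)=4. stock: 38 - 4 = 34. total_sold = 23
  Event 4 (sale 14): sell min(14,34)=14. stock: 34 - 14 = 20. total_sold = 37
  Event 5 (restock 20): 20 + 20 = 40
  Event 6 (restock 37): 40 + 37 = 77
  Event 7 (adjust -9): 77 + -9 = 68
  Event 8 (restock 26): 68 + 26 = 94
  Event 9 (sale 21): sell min(21,94)=21. stock: 94 - 21 = 73. total_sold = 58
  Event 10 (sale 11): sell min(11,73)=11. stock: 73 - 11 = 62. total_sold = 69
  Event 11 (return 5): 62 + 5 = 67
  Event 12 (adjust -6): 67 + -6 = 61
  Event 13 (sale 2): sell min(2,61)=2. stock: 61 - 2 = 59. total_sold = 71
Final: stock = 59, total_sold = 71

First zero at event 1.

Answer: 1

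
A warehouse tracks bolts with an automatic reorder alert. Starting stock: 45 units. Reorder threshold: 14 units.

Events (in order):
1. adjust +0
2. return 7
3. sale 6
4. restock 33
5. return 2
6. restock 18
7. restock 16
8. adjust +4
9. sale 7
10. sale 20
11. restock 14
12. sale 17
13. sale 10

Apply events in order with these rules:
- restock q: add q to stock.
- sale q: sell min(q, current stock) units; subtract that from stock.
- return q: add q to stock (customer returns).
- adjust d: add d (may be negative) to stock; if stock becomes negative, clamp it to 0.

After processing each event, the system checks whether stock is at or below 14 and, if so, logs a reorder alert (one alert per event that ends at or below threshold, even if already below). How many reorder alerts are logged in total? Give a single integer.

Processing events:
Start: stock = 45
  Event 1 (adjust +0): 45 + 0 = 45
  Event 2 (return 7): 45 + 7 = 52
  Event 3 (sale 6): sell min(6,52)=6. stock: 52 - 6 = 46. total_sold = 6
  Event 4 (restock 33): 46 + 33 = 79
  Event 5 (return 2): 79 + 2 = 81
  Event 6 (restock 18): 81 + 18 = 99
  Event 7 (restock 16): 99 + 16 = 115
  Event 8 (adjust +4): 115 + 4 = 119
  Event 9 (sale 7): sell min(7,119)=7. stock: 119 - 7 = 112. total_sold = 13
  Event 10 (sale 20): sell min(20,112)=20. stock: 112 - 20 = 92. total_sold = 33
  Event 11 (restock 14): 92 + 14 = 106
  Event 12 (sale 17): sell min(17,106)=17. stock: 106 - 17 = 89. total_sold = 50
  Event 13 (sale 10): sell min(10,89)=10. stock: 89 - 10 = 79. total_sold = 60
Final: stock = 79, total_sold = 60

Checking against threshold 14:
  After event 1: stock=45 > 14
  After event 2: stock=52 > 14
  After event 3: stock=46 > 14
  After event 4: stock=79 > 14
  After event 5: stock=81 > 14
  After event 6: stock=99 > 14
  After event 7: stock=115 > 14
  After event 8: stock=119 > 14
  After event 9: stock=112 > 14
  After event 10: stock=92 > 14
  After event 11: stock=106 > 14
  After event 12: stock=89 > 14
  After event 13: stock=79 > 14
Alert events: []. Count = 0

Answer: 0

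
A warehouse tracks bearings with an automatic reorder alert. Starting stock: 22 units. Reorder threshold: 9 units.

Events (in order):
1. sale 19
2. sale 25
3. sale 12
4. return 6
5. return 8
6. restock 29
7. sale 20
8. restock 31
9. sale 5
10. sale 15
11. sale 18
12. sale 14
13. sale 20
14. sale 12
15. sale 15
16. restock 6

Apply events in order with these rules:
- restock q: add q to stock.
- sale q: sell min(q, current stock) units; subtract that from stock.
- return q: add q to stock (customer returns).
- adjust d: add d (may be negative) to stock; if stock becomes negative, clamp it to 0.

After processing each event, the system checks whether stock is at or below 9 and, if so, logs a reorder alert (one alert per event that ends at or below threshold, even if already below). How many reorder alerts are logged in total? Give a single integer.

Processing events:
Start: stock = 22
  Event 1 (sale 19): sell min(19,22)=19. stock: 22 - 19 = 3. total_sold = 19
  Event 2 (sale 25): sell min(25,3)=3. stock: 3 - 3 = 0. total_sold = 22
  Event 3 (sale 12): sell min(12,0)=0. stock: 0 - 0 = 0. total_sold = 22
  Event 4 (return 6): 0 + 6 = 6
  Event 5 (return 8): 6 + 8 = 14
  Event 6 (restock 29): 14 + 29 = 43
  Event 7 (sale 20): sell min(20,43)=20. stock: 43 - 20 = 23. total_sold = 42
  Event 8 (restock 31): 23 + 31 = 54
  Event 9 (sale 5): sell min(5,54)=5. stock: 54 - 5 = 49. total_sold = 47
  Event 10 (sale 15): sell min(15,49)=15. stock: 49 - 15 = 34. total_sold = 62
  Event 11 (sale 18): sell min(18,34)=18. stock: 34 - 18 = 16. total_sold = 80
  Event 12 (sale 14): sell min(14,16)=14. stock: 16 - 14 = 2. total_sold = 94
  Event 13 (sale 20): sell min(20,2)=2. stock: 2 - 2 = 0. total_sold = 96
  Event 14 (sale 12): sell min(12,0)=0. stock: 0 - 0 = 0. total_sold = 96
  Event 15 (sale 15): sell min(15,0)=0. stock: 0 - 0 = 0. total_sold = 96
  Event 16 (restock 6): 0 + 6 = 6
Final: stock = 6, total_sold = 96

Checking against threshold 9:
  After event 1: stock=3 <= 9 -> ALERT
  After event 2: stock=0 <= 9 -> ALERT
  After event 3: stock=0 <= 9 -> ALERT
  After event 4: stock=6 <= 9 -> ALERT
  After event 5: stock=14 > 9
  After event 6: stock=43 > 9
  After event 7: stock=23 > 9
  After event 8: stock=54 > 9
  After event 9: stock=49 > 9
  After event 10: stock=34 > 9
  After event 11: stock=16 > 9
  After event 12: stock=2 <= 9 -> ALERT
  After event 13: stock=0 <= 9 -> ALERT
  After event 14: stock=0 <= 9 -> ALERT
  After event 15: stock=0 <= 9 -> ALERT
  After event 16: stock=6 <= 9 -> ALERT
Alert events: [1, 2, 3, 4, 12, 13, 14, 15, 16]. Count = 9

Answer: 9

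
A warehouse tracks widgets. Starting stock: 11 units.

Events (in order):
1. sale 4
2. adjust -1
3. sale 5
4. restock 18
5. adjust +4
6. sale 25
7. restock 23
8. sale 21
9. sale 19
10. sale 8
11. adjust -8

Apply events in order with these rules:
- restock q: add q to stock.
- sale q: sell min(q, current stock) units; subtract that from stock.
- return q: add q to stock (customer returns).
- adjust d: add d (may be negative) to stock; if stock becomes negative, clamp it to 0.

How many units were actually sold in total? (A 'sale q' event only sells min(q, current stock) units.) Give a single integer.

Processing events:
Start: stock = 11
  Event 1 (sale 4): sell min(4,11)=4. stock: 11 - 4 = 7. total_sold = 4
  Event 2 (adjust -1): 7 + -1 = 6
  Event 3 (sale 5): sell min(5,6)=5. stock: 6 - 5 = 1. total_sold = 9
  Event 4 (restock 18): 1 + 18 = 19
  Event 5 (adjust +4): 19 + 4 = 23
  Event 6 (sale 25): sell min(25,23)=23. stock: 23 - 23 = 0. total_sold = 32
  Event 7 (restock 23): 0 + 23 = 23
  Event 8 (sale 21): sell min(21,23)=21. stock: 23 - 21 = 2. total_sold = 53
  Event 9 (sale 19): sell min(19,2)=2. stock: 2 - 2 = 0. total_sold = 55
  Event 10 (sale 8): sell min(8,0)=0. stock: 0 - 0 = 0. total_sold = 55
  Event 11 (adjust -8): 0 + -8 = 0 (clamped to 0)
Final: stock = 0, total_sold = 55

Answer: 55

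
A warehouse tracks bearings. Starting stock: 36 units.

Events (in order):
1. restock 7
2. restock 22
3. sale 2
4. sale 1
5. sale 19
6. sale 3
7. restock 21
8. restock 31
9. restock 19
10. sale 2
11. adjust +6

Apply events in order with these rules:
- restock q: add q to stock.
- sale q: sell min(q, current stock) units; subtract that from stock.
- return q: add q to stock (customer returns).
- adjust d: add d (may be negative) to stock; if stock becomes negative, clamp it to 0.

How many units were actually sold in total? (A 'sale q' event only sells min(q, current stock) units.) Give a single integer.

Processing events:
Start: stock = 36
  Event 1 (restock 7): 36 + 7 = 43
  Event 2 (restock 22): 43 + 22 = 65
  Event 3 (sale 2): sell min(2,65)=2. stock: 65 - 2 = 63. total_sold = 2
  Event 4 (sale 1): sell min(1,63)=1. stock: 63 - 1 = 62. total_sold = 3
  Event 5 (sale 19): sell min(19,62)=19. stock: 62 - 19 = 43. total_sold = 22
  Event 6 (sale 3): sell min(3,43)=3. stock: 43 - 3 = 40. total_sold = 25
  Event 7 (restock 21): 40 + 21 = 61
  Event 8 (restock 31): 61 + 31 = 92
  Event 9 (restock 19): 92 + 19 = 111
  Event 10 (sale 2): sell min(2,111)=2. stock: 111 - 2 = 109. total_sold = 27
  Event 11 (adjust +6): 109 + 6 = 115
Final: stock = 115, total_sold = 27

Answer: 27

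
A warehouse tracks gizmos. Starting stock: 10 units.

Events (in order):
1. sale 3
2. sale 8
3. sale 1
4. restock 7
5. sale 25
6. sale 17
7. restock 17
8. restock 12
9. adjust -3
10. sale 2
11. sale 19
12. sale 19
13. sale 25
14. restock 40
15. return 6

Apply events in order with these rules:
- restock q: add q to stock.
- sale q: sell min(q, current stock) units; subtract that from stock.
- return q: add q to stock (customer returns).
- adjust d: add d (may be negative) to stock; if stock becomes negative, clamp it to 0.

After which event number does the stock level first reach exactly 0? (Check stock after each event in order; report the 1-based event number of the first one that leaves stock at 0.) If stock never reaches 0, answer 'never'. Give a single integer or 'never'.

Processing events:
Start: stock = 10
  Event 1 (sale 3): sell min(3,10)=3. stock: 10 - 3 = 7. total_sold = 3
  Event 2 (sale 8): sell min(8,7)=7. stock: 7 - 7 = 0. total_sold = 10
  Event 3 (sale 1): sell min(1,0)=0. stock: 0 - 0 = 0. total_sold = 10
  Event 4 (restock 7): 0 + 7 = 7
  Event 5 (sale 25): sell min(25,7)=7. stock: 7 - 7 = 0. total_sold = 17
  Event 6 (sale 17): sell min(17,0)=0. stock: 0 - 0 = 0. total_sold = 17
  Event 7 (restock 17): 0 + 17 = 17
  Event 8 (restock 12): 17 + 12 = 29
  Event 9 (adjust -3): 29 + -3 = 26
  Event 10 (sale 2): sell min(2,26)=2. stock: 26 - 2 = 24. total_sold = 19
  Event 11 (sale 19): sell min(19,24)=19. stock: 24 - 19 = 5. total_sold = 38
  Event 12 (sale 19): sell min(19,5)=5. stock: 5 - 5 = 0. total_sold = 43
  Event 13 (sale 25): sell min(25,0)=0. stock: 0 - 0 = 0. total_sold = 43
  Event 14 (restock 40): 0 + 40 = 40
  Event 15 (return 6): 40 + 6 = 46
Final: stock = 46, total_sold = 43

First zero at event 2.

Answer: 2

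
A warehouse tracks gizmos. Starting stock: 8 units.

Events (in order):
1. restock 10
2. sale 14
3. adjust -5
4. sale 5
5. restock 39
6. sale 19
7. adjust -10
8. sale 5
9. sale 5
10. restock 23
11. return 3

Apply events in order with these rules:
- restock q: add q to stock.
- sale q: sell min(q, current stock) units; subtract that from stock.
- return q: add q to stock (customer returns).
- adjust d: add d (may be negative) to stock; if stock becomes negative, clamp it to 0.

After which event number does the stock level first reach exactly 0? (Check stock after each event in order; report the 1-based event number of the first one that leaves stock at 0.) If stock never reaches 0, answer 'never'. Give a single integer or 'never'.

Answer: 3

Derivation:
Processing events:
Start: stock = 8
  Event 1 (restock 10): 8 + 10 = 18
  Event 2 (sale 14): sell min(14,18)=14. stock: 18 - 14 = 4. total_sold = 14
  Event 3 (adjust -5): 4 + -5 = 0 (clamped to 0)
  Event 4 (sale 5): sell min(5,0)=0. stock: 0 - 0 = 0. total_sold = 14
  Event 5 (restock 39): 0 + 39 = 39
  Event 6 (sale 19): sell min(19,39)=19. stock: 39 - 19 = 20. total_sold = 33
  Event 7 (adjust -10): 20 + -10 = 10
  Event 8 (sale 5): sell min(5,10)=5. stock: 10 - 5 = 5. total_sold = 38
  Event 9 (sale 5): sell min(5,5)=5. stock: 5 - 5 = 0. total_sold = 43
  Event 10 (restock 23): 0 + 23 = 23
  Event 11 (return 3): 23 + 3 = 26
Final: stock = 26, total_sold = 43

First zero at event 3.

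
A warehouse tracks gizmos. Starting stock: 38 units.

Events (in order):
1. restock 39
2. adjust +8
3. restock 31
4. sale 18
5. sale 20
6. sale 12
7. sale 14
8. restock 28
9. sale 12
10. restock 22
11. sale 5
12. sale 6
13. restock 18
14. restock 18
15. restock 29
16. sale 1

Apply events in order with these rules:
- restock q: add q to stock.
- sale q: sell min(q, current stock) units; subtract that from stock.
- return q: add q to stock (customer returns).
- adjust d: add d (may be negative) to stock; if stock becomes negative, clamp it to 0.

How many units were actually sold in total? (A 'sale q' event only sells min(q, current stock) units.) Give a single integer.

Processing events:
Start: stock = 38
  Event 1 (restock 39): 38 + 39 = 77
  Event 2 (adjust +8): 77 + 8 = 85
  Event 3 (restock 31): 85 + 31 = 116
  Event 4 (sale 18): sell min(18,116)=18. stock: 116 - 18 = 98. total_sold = 18
  Event 5 (sale 20): sell min(20,98)=20. stock: 98 - 20 = 78. total_sold = 38
  Event 6 (sale 12): sell min(12,78)=12. stock: 78 - 12 = 66. total_sold = 50
  Event 7 (sale 14): sell min(14,66)=14. stock: 66 - 14 = 52. total_sold = 64
  Event 8 (restock 28): 52 + 28 = 80
  Event 9 (sale 12): sell min(12,80)=12. stock: 80 - 12 = 68. total_sold = 76
  Event 10 (restock 22): 68 + 22 = 90
  Event 11 (sale 5): sell min(5,90)=5. stock: 90 - 5 = 85. total_sold = 81
  Event 12 (sale 6): sell min(6,85)=6. stock: 85 - 6 = 79. total_sold = 87
  Event 13 (restock 18): 79 + 18 = 97
  Event 14 (restock 18): 97 + 18 = 115
  Event 15 (restock 29): 115 + 29 = 144
  Event 16 (sale 1): sell min(1,144)=1. stock: 144 - 1 = 143. total_sold = 88
Final: stock = 143, total_sold = 88

Answer: 88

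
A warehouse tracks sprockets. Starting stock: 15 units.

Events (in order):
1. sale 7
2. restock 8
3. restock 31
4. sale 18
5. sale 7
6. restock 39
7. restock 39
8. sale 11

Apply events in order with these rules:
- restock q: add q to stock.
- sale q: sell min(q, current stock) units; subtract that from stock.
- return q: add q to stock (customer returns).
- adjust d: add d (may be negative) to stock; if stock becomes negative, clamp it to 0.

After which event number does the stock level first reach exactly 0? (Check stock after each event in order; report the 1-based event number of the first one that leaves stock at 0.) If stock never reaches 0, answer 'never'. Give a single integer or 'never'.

Processing events:
Start: stock = 15
  Event 1 (sale 7): sell min(7,15)=7. stock: 15 - 7 = 8. total_sold = 7
  Event 2 (restock 8): 8 + 8 = 16
  Event 3 (restock 31): 16 + 31 = 47
  Event 4 (sale 18): sell min(18,47)=18. stock: 47 - 18 = 29. total_sold = 25
  Event 5 (sale 7): sell min(7,29)=7. stock: 29 - 7 = 22. total_sold = 32
  Event 6 (restock 39): 22 + 39 = 61
  Event 7 (restock 39): 61 + 39 = 100
  Event 8 (sale 11): sell min(11,100)=11. stock: 100 - 11 = 89. total_sold = 43
Final: stock = 89, total_sold = 43

Stock never reaches 0.

Answer: never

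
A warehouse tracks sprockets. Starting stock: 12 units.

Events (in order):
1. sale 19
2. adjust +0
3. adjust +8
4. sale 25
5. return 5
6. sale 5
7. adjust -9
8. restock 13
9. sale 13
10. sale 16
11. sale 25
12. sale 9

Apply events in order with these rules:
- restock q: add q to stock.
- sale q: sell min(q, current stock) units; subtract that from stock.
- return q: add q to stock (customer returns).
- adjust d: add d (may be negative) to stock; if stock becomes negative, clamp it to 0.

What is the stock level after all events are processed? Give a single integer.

Processing events:
Start: stock = 12
  Event 1 (sale 19): sell min(19,12)=12. stock: 12 - 12 = 0. total_sold = 12
  Event 2 (adjust +0): 0 + 0 = 0
  Event 3 (adjust +8): 0 + 8 = 8
  Event 4 (sale 25): sell min(25,8)=8. stock: 8 - 8 = 0. total_sold = 20
  Event 5 (return 5): 0 + 5 = 5
  Event 6 (sale 5): sell min(5,5)=5. stock: 5 - 5 = 0. total_sold = 25
  Event 7 (adjust -9): 0 + -9 = 0 (clamped to 0)
  Event 8 (restock 13): 0 + 13 = 13
  Event 9 (sale 13): sell min(13,13)=13. stock: 13 - 13 = 0. total_sold = 38
  Event 10 (sale 16): sell min(16,0)=0. stock: 0 - 0 = 0. total_sold = 38
  Event 11 (sale 25): sell min(25,0)=0. stock: 0 - 0 = 0. total_sold = 38
  Event 12 (sale 9): sell min(9,0)=0. stock: 0 - 0 = 0. total_sold = 38
Final: stock = 0, total_sold = 38

Answer: 0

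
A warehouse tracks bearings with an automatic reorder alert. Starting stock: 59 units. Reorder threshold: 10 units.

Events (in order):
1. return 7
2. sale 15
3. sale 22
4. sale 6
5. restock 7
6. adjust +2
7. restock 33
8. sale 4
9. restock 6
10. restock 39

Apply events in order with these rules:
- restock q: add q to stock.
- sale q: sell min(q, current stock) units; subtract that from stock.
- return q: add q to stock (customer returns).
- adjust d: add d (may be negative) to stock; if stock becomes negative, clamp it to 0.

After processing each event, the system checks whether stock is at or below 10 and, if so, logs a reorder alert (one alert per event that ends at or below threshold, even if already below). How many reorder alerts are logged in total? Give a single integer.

Answer: 0

Derivation:
Processing events:
Start: stock = 59
  Event 1 (return 7): 59 + 7 = 66
  Event 2 (sale 15): sell min(15,66)=15. stock: 66 - 15 = 51. total_sold = 15
  Event 3 (sale 22): sell min(22,51)=22. stock: 51 - 22 = 29. total_sold = 37
  Event 4 (sale 6): sell min(6,29)=6. stock: 29 - 6 = 23. total_sold = 43
  Event 5 (restock 7): 23 + 7 = 30
  Event 6 (adjust +2): 30 + 2 = 32
  Event 7 (restock 33): 32 + 33 = 65
  Event 8 (sale 4): sell min(4,65)=4. stock: 65 - 4 = 61. total_sold = 47
  Event 9 (restock 6): 61 + 6 = 67
  Event 10 (restock 39): 67 + 39 = 106
Final: stock = 106, total_sold = 47

Checking against threshold 10:
  After event 1: stock=66 > 10
  After event 2: stock=51 > 10
  After event 3: stock=29 > 10
  After event 4: stock=23 > 10
  After event 5: stock=30 > 10
  After event 6: stock=32 > 10
  After event 7: stock=65 > 10
  After event 8: stock=61 > 10
  After event 9: stock=67 > 10
  After event 10: stock=106 > 10
Alert events: []. Count = 0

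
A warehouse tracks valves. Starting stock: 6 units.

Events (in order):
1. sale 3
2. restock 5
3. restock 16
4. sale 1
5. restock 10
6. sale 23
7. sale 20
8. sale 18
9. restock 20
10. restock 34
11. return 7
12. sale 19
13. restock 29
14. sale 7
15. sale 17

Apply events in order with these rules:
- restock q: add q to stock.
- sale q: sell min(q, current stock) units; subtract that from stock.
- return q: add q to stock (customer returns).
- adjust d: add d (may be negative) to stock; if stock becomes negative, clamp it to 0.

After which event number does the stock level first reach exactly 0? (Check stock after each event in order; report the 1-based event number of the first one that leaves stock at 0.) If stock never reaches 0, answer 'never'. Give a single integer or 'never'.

Processing events:
Start: stock = 6
  Event 1 (sale 3): sell min(3,6)=3. stock: 6 - 3 = 3. total_sold = 3
  Event 2 (restock 5): 3 + 5 = 8
  Event 3 (restock 16): 8 + 16 = 24
  Event 4 (sale 1): sell min(1,24)=1. stock: 24 - 1 = 23. total_sold = 4
  Event 5 (restock 10): 23 + 10 = 33
  Event 6 (sale 23): sell min(23,33)=23. stock: 33 - 23 = 10. total_sold = 27
  Event 7 (sale 20): sell min(20,10)=10. stock: 10 - 10 = 0. total_sold = 37
  Event 8 (sale 18): sell min(18,0)=0. stock: 0 - 0 = 0. total_sold = 37
  Event 9 (restock 20): 0 + 20 = 20
  Event 10 (restock 34): 20 + 34 = 54
  Event 11 (return 7): 54 + 7 = 61
  Event 12 (sale 19): sell min(19,61)=19. stock: 61 - 19 = 42. total_sold = 56
  Event 13 (restock 29): 42 + 29 = 71
  Event 14 (sale 7): sell min(7,71)=7. stock: 71 - 7 = 64. total_sold = 63
  Event 15 (sale 17): sell min(17,64)=17. stock: 64 - 17 = 47. total_sold = 80
Final: stock = 47, total_sold = 80

First zero at event 7.

Answer: 7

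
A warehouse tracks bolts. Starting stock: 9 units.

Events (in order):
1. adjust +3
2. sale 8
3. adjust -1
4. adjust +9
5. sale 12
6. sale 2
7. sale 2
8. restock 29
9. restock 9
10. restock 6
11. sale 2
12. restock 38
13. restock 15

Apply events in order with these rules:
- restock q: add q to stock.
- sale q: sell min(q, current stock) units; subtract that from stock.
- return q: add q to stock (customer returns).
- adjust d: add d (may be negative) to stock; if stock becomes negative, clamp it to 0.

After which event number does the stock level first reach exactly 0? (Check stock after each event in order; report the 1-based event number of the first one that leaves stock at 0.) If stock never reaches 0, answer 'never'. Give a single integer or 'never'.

Answer: 5

Derivation:
Processing events:
Start: stock = 9
  Event 1 (adjust +3): 9 + 3 = 12
  Event 2 (sale 8): sell min(8,12)=8. stock: 12 - 8 = 4. total_sold = 8
  Event 3 (adjust -1): 4 + -1 = 3
  Event 4 (adjust +9): 3 + 9 = 12
  Event 5 (sale 12): sell min(12,12)=12. stock: 12 - 12 = 0. total_sold = 20
  Event 6 (sale 2): sell min(2,0)=0. stock: 0 - 0 = 0. total_sold = 20
  Event 7 (sale 2): sell min(2,0)=0. stock: 0 - 0 = 0. total_sold = 20
  Event 8 (restock 29): 0 + 29 = 29
  Event 9 (restock 9): 29 + 9 = 38
  Event 10 (restock 6): 38 + 6 = 44
  Event 11 (sale 2): sell min(2,44)=2. stock: 44 - 2 = 42. total_sold = 22
  Event 12 (restock 38): 42 + 38 = 80
  Event 13 (restock 15): 80 + 15 = 95
Final: stock = 95, total_sold = 22

First zero at event 5.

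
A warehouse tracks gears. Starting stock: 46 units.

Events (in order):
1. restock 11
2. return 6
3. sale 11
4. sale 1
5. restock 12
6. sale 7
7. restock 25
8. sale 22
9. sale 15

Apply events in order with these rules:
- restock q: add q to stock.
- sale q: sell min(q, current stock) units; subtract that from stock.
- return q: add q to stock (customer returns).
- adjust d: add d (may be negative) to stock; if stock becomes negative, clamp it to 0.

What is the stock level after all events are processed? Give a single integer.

Answer: 44

Derivation:
Processing events:
Start: stock = 46
  Event 1 (restock 11): 46 + 11 = 57
  Event 2 (return 6): 57 + 6 = 63
  Event 3 (sale 11): sell min(11,63)=11. stock: 63 - 11 = 52. total_sold = 11
  Event 4 (sale 1): sell min(1,52)=1. stock: 52 - 1 = 51. total_sold = 12
  Event 5 (restock 12): 51 + 12 = 63
  Event 6 (sale 7): sell min(7,63)=7. stock: 63 - 7 = 56. total_sold = 19
  Event 7 (restock 25): 56 + 25 = 81
  Event 8 (sale 22): sell min(22,81)=22. stock: 81 - 22 = 59. total_sold = 41
  Event 9 (sale 15): sell min(15,59)=15. stock: 59 - 15 = 44. total_sold = 56
Final: stock = 44, total_sold = 56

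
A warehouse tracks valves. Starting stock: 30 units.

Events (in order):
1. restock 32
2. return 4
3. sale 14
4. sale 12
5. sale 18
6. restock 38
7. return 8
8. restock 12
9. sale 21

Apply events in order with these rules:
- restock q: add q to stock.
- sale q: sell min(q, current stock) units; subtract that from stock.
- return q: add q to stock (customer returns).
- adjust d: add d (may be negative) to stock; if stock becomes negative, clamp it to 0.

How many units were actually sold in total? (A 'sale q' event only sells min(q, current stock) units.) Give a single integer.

Answer: 65

Derivation:
Processing events:
Start: stock = 30
  Event 1 (restock 32): 30 + 32 = 62
  Event 2 (return 4): 62 + 4 = 66
  Event 3 (sale 14): sell min(14,66)=14. stock: 66 - 14 = 52. total_sold = 14
  Event 4 (sale 12): sell min(12,52)=12. stock: 52 - 12 = 40. total_sold = 26
  Event 5 (sale 18): sell min(18,40)=18. stock: 40 - 18 = 22. total_sold = 44
  Event 6 (restock 38): 22 + 38 = 60
  Event 7 (return 8): 60 + 8 = 68
  Event 8 (restock 12): 68 + 12 = 80
  Event 9 (sale 21): sell min(21,80)=21. stock: 80 - 21 = 59. total_sold = 65
Final: stock = 59, total_sold = 65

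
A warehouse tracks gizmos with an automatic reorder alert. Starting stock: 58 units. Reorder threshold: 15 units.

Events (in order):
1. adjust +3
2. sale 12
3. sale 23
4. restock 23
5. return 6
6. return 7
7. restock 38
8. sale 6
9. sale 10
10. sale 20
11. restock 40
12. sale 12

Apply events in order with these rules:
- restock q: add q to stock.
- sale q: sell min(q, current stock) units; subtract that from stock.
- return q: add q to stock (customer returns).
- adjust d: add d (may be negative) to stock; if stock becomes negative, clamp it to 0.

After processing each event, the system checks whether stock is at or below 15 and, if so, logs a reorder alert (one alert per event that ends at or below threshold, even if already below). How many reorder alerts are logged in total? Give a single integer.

Answer: 0

Derivation:
Processing events:
Start: stock = 58
  Event 1 (adjust +3): 58 + 3 = 61
  Event 2 (sale 12): sell min(12,61)=12. stock: 61 - 12 = 49. total_sold = 12
  Event 3 (sale 23): sell min(23,49)=23. stock: 49 - 23 = 26. total_sold = 35
  Event 4 (restock 23): 26 + 23 = 49
  Event 5 (return 6): 49 + 6 = 55
  Event 6 (return 7): 55 + 7 = 62
  Event 7 (restock 38): 62 + 38 = 100
  Event 8 (sale 6): sell min(6,100)=6. stock: 100 - 6 = 94. total_sold = 41
  Event 9 (sale 10): sell min(10,94)=10. stock: 94 - 10 = 84. total_sold = 51
  Event 10 (sale 20): sell min(20,84)=20. stock: 84 - 20 = 64. total_sold = 71
  Event 11 (restock 40): 64 + 40 = 104
  Event 12 (sale 12): sell min(12,104)=12. stock: 104 - 12 = 92. total_sold = 83
Final: stock = 92, total_sold = 83

Checking against threshold 15:
  After event 1: stock=61 > 15
  After event 2: stock=49 > 15
  After event 3: stock=26 > 15
  After event 4: stock=49 > 15
  After event 5: stock=55 > 15
  After event 6: stock=62 > 15
  After event 7: stock=100 > 15
  After event 8: stock=94 > 15
  After event 9: stock=84 > 15
  After event 10: stock=64 > 15
  After event 11: stock=104 > 15
  After event 12: stock=92 > 15
Alert events: []. Count = 0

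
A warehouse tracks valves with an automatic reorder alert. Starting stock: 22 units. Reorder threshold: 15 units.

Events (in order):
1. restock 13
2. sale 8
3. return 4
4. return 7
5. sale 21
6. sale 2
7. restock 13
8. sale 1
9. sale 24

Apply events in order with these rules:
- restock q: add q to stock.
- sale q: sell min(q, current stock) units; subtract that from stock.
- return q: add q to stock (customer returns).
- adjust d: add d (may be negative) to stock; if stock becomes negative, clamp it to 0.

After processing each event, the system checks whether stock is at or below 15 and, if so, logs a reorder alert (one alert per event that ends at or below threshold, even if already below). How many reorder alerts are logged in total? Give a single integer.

Processing events:
Start: stock = 22
  Event 1 (restock 13): 22 + 13 = 35
  Event 2 (sale 8): sell min(8,35)=8. stock: 35 - 8 = 27. total_sold = 8
  Event 3 (return 4): 27 + 4 = 31
  Event 4 (return 7): 31 + 7 = 38
  Event 5 (sale 21): sell min(21,38)=21. stock: 38 - 21 = 17. total_sold = 29
  Event 6 (sale 2): sell min(2,17)=2. stock: 17 - 2 = 15. total_sold = 31
  Event 7 (restock 13): 15 + 13 = 28
  Event 8 (sale 1): sell min(1,28)=1. stock: 28 - 1 = 27. total_sold = 32
  Event 9 (sale 24): sell min(24,27)=24. stock: 27 - 24 = 3. total_sold = 56
Final: stock = 3, total_sold = 56

Checking against threshold 15:
  After event 1: stock=35 > 15
  After event 2: stock=27 > 15
  After event 3: stock=31 > 15
  After event 4: stock=38 > 15
  After event 5: stock=17 > 15
  After event 6: stock=15 <= 15 -> ALERT
  After event 7: stock=28 > 15
  After event 8: stock=27 > 15
  After event 9: stock=3 <= 15 -> ALERT
Alert events: [6, 9]. Count = 2

Answer: 2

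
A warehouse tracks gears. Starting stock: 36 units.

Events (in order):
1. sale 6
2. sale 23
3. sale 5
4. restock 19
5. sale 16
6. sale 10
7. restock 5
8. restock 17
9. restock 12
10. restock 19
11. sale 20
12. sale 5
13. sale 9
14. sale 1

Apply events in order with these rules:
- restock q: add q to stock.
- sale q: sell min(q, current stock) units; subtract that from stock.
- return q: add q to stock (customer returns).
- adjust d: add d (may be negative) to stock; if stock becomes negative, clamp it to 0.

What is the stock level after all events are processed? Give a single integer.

Answer: 18

Derivation:
Processing events:
Start: stock = 36
  Event 1 (sale 6): sell min(6,36)=6. stock: 36 - 6 = 30. total_sold = 6
  Event 2 (sale 23): sell min(23,30)=23. stock: 30 - 23 = 7. total_sold = 29
  Event 3 (sale 5): sell min(5,7)=5. stock: 7 - 5 = 2. total_sold = 34
  Event 4 (restock 19): 2 + 19 = 21
  Event 5 (sale 16): sell min(16,21)=16. stock: 21 - 16 = 5. total_sold = 50
  Event 6 (sale 10): sell min(10,5)=5. stock: 5 - 5 = 0. total_sold = 55
  Event 7 (restock 5): 0 + 5 = 5
  Event 8 (restock 17): 5 + 17 = 22
  Event 9 (restock 12): 22 + 12 = 34
  Event 10 (restock 19): 34 + 19 = 53
  Event 11 (sale 20): sell min(20,53)=20. stock: 53 - 20 = 33. total_sold = 75
  Event 12 (sale 5): sell min(5,33)=5. stock: 33 - 5 = 28. total_sold = 80
  Event 13 (sale 9): sell min(9,28)=9. stock: 28 - 9 = 19. total_sold = 89
  Event 14 (sale 1): sell min(1,19)=1. stock: 19 - 1 = 18. total_sold = 90
Final: stock = 18, total_sold = 90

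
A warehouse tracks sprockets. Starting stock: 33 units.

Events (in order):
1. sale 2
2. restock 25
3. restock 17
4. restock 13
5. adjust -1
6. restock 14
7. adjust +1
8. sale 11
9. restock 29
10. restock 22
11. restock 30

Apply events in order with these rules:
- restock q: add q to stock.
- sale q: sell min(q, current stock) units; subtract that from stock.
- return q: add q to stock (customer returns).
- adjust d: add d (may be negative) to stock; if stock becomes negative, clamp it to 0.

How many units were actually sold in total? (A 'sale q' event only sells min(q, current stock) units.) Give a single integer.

Answer: 13

Derivation:
Processing events:
Start: stock = 33
  Event 1 (sale 2): sell min(2,33)=2. stock: 33 - 2 = 31. total_sold = 2
  Event 2 (restock 25): 31 + 25 = 56
  Event 3 (restock 17): 56 + 17 = 73
  Event 4 (restock 13): 73 + 13 = 86
  Event 5 (adjust -1): 86 + -1 = 85
  Event 6 (restock 14): 85 + 14 = 99
  Event 7 (adjust +1): 99 + 1 = 100
  Event 8 (sale 11): sell min(11,100)=11. stock: 100 - 11 = 89. total_sold = 13
  Event 9 (restock 29): 89 + 29 = 118
  Event 10 (restock 22): 118 + 22 = 140
  Event 11 (restock 30): 140 + 30 = 170
Final: stock = 170, total_sold = 13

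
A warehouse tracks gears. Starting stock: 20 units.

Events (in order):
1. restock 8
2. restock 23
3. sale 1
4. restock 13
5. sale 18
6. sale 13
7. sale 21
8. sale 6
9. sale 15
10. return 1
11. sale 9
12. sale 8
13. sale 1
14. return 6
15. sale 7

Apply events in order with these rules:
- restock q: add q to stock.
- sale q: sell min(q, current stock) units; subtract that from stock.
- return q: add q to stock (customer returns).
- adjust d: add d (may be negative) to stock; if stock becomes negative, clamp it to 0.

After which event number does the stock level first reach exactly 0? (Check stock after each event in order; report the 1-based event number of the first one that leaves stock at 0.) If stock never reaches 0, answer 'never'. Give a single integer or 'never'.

Answer: 9

Derivation:
Processing events:
Start: stock = 20
  Event 1 (restock 8): 20 + 8 = 28
  Event 2 (restock 23): 28 + 23 = 51
  Event 3 (sale 1): sell min(1,51)=1. stock: 51 - 1 = 50. total_sold = 1
  Event 4 (restock 13): 50 + 13 = 63
  Event 5 (sale 18): sell min(18,63)=18. stock: 63 - 18 = 45. total_sold = 19
  Event 6 (sale 13): sell min(13,45)=13. stock: 45 - 13 = 32. total_sold = 32
  Event 7 (sale 21): sell min(21,32)=21. stock: 32 - 21 = 11. total_sold = 53
  Event 8 (sale 6): sell min(6,11)=6. stock: 11 - 6 = 5. total_sold = 59
  Event 9 (sale 15): sell min(15,5)=5. stock: 5 - 5 = 0. total_sold = 64
  Event 10 (return 1): 0 + 1 = 1
  Event 11 (sale 9): sell min(9,1)=1. stock: 1 - 1 = 0. total_sold = 65
  Event 12 (sale 8): sell min(8,0)=0. stock: 0 - 0 = 0. total_sold = 65
  Event 13 (sale 1): sell min(1,0)=0. stock: 0 - 0 = 0. total_sold = 65
  Event 14 (return 6): 0 + 6 = 6
  Event 15 (sale 7): sell min(7,6)=6. stock: 6 - 6 = 0. total_sold = 71
Final: stock = 0, total_sold = 71

First zero at event 9.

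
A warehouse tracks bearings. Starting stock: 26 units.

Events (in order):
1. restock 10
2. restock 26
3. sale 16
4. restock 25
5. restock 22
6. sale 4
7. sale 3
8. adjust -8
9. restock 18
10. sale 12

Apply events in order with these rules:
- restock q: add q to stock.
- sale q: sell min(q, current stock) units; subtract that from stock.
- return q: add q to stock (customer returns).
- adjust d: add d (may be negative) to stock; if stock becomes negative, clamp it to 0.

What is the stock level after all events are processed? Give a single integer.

Answer: 84

Derivation:
Processing events:
Start: stock = 26
  Event 1 (restock 10): 26 + 10 = 36
  Event 2 (restock 26): 36 + 26 = 62
  Event 3 (sale 16): sell min(16,62)=16. stock: 62 - 16 = 46. total_sold = 16
  Event 4 (restock 25): 46 + 25 = 71
  Event 5 (restock 22): 71 + 22 = 93
  Event 6 (sale 4): sell min(4,93)=4. stock: 93 - 4 = 89. total_sold = 20
  Event 7 (sale 3): sell min(3,89)=3. stock: 89 - 3 = 86. total_sold = 23
  Event 8 (adjust -8): 86 + -8 = 78
  Event 9 (restock 18): 78 + 18 = 96
  Event 10 (sale 12): sell min(12,96)=12. stock: 96 - 12 = 84. total_sold = 35
Final: stock = 84, total_sold = 35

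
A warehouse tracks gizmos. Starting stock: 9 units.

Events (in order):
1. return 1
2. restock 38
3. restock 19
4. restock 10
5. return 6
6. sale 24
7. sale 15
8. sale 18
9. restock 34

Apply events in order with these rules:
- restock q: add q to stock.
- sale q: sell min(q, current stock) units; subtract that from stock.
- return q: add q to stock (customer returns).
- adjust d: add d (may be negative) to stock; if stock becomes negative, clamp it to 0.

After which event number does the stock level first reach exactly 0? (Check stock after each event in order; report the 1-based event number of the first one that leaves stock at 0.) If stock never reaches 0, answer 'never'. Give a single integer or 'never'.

Answer: never

Derivation:
Processing events:
Start: stock = 9
  Event 1 (return 1): 9 + 1 = 10
  Event 2 (restock 38): 10 + 38 = 48
  Event 3 (restock 19): 48 + 19 = 67
  Event 4 (restock 10): 67 + 10 = 77
  Event 5 (return 6): 77 + 6 = 83
  Event 6 (sale 24): sell min(24,83)=24. stock: 83 - 24 = 59. total_sold = 24
  Event 7 (sale 15): sell min(15,59)=15. stock: 59 - 15 = 44. total_sold = 39
  Event 8 (sale 18): sell min(18,44)=18. stock: 44 - 18 = 26. total_sold = 57
  Event 9 (restock 34): 26 + 34 = 60
Final: stock = 60, total_sold = 57

Stock never reaches 0.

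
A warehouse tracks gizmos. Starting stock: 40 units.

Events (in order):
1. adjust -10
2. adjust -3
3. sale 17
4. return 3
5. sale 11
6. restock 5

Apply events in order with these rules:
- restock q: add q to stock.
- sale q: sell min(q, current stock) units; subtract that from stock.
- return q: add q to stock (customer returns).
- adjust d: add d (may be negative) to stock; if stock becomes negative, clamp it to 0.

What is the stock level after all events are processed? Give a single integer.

Processing events:
Start: stock = 40
  Event 1 (adjust -10): 40 + -10 = 30
  Event 2 (adjust -3): 30 + -3 = 27
  Event 3 (sale 17): sell min(17,27)=17. stock: 27 - 17 = 10. total_sold = 17
  Event 4 (return 3): 10 + 3 = 13
  Event 5 (sale 11): sell min(11,13)=11. stock: 13 - 11 = 2. total_sold = 28
  Event 6 (restock 5): 2 + 5 = 7
Final: stock = 7, total_sold = 28

Answer: 7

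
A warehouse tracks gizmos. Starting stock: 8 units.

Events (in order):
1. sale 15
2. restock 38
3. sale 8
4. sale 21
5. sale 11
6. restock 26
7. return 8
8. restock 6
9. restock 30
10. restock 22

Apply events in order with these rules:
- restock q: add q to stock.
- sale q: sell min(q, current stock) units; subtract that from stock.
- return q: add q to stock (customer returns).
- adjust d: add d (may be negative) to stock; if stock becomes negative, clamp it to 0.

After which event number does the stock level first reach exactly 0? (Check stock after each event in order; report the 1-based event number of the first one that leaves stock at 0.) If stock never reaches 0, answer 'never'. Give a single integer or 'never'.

Answer: 1

Derivation:
Processing events:
Start: stock = 8
  Event 1 (sale 15): sell min(15,8)=8. stock: 8 - 8 = 0. total_sold = 8
  Event 2 (restock 38): 0 + 38 = 38
  Event 3 (sale 8): sell min(8,38)=8. stock: 38 - 8 = 30. total_sold = 16
  Event 4 (sale 21): sell min(21,30)=21. stock: 30 - 21 = 9. total_sold = 37
  Event 5 (sale 11): sell min(11,9)=9. stock: 9 - 9 = 0. total_sold = 46
  Event 6 (restock 26): 0 + 26 = 26
  Event 7 (return 8): 26 + 8 = 34
  Event 8 (restock 6): 34 + 6 = 40
  Event 9 (restock 30): 40 + 30 = 70
  Event 10 (restock 22): 70 + 22 = 92
Final: stock = 92, total_sold = 46

First zero at event 1.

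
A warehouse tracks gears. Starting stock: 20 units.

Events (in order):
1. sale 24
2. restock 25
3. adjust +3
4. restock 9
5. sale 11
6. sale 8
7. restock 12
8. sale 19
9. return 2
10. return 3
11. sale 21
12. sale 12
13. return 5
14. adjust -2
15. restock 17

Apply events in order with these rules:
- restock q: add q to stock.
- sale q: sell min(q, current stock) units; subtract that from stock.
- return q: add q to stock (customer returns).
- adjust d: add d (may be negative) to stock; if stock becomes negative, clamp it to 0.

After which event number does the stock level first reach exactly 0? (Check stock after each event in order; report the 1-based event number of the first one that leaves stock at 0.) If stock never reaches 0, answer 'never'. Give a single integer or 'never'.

Answer: 1

Derivation:
Processing events:
Start: stock = 20
  Event 1 (sale 24): sell min(24,20)=20. stock: 20 - 20 = 0. total_sold = 20
  Event 2 (restock 25): 0 + 25 = 25
  Event 3 (adjust +3): 25 + 3 = 28
  Event 4 (restock 9): 28 + 9 = 37
  Event 5 (sale 11): sell min(11,37)=11. stock: 37 - 11 = 26. total_sold = 31
  Event 6 (sale 8): sell min(8,26)=8. stock: 26 - 8 = 18. total_sold = 39
  Event 7 (restock 12): 18 + 12 = 30
  Event 8 (sale 19): sell min(19,30)=19. stock: 30 - 19 = 11. total_sold = 58
  Event 9 (return 2): 11 + 2 = 13
  Event 10 (return 3): 13 + 3 = 16
  Event 11 (sale 21): sell min(21,16)=16. stock: 16 - 16 = 0. total_sold = 74
  Event 12 (sale 12): sell min(12,0)=0. stock: 0 - 0 = 0. total_sold = 74
  Event 13 (return 5): 0 + 5 = 5
  Event 14 (adjust -2): 5 + -2 = 3
  Event 15 (restock 17): 3 + 17 = 20
Final: stock = 20, total_sold = 74

First zero at event 1.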